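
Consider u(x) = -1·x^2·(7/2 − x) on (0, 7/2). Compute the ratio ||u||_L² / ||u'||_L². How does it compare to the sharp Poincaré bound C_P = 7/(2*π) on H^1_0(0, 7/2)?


||u||_L² / ||u'||_L² = sqrt(14)/4 < C_P = 7/(2*π).

u(x) = -1·x^2·(7/2 − x), so u'(x) = x*(3*x - 7).
u(x) = -1·x^2·(7/2 − x) vanishes at x = 0 and x = 7/2, so u ∈ H^1_0(0, 7/2). Differentiate via the product rule and integrate the resulting polynomials term by term.
  ∫_0^7/2 u² dx = ∫_0^7/2 (x^6 - 7*x^5 + 49*x^4/4) dx. Term by term:
    ∫_0^7/2 x^6 dx = 117649/128;  ∫_0^7/2 -7*x^5 dx = -823543/384;  ∫_0^7/2 49*x^4/4 dx = 823543/640.
  Sum: 117649/128 − 823543/384 + 823543/640 = 117649/1920.
  ∫_0^7/2 (u')² dx = ∫_0^7/2 (9*x^4 - 42*x^3 + 49*x^2) dx. Term by term:
    ∫_0^7/2 9*x^4 dx = 151263/160;  ∫_0^7/2 -42*x^3 dx = -50421/32;  ∫_0^7/2 49*x^2 dx = 16807/24.
  Sum: 151263/160 − 50421/32 + 16807/24 = 16807/240.
∫_0^7/2 u² dx = 117649/1920, so ||u||_L² = 343*sqrt(30)/240.
∫_0^7/2 (u')² dx = 16807/240, so ||u'||_L² = 49*sqrt(105)/60.
Ratio ||u||_L² / ||u'||_L² = sqrt(14)/4.
Sharp Poincaré constant on H^1_0(0, 7/2) is C_P = L/π = 7/(2*π), achieved by sin(2*π/7·x).
A polynomial bump cannot attain the sharp Poincaré constant (only the first sine eigenfunction does), so the ratio is strictly less than C_P, consistent with ||u||_L² ≤ C_P ||u'||_L².


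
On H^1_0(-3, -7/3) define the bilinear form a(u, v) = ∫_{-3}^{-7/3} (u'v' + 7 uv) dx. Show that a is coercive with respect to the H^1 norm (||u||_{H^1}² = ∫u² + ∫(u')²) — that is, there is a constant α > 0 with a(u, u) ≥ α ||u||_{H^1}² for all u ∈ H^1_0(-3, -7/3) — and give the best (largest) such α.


α = 1

Coercivity of a(·,·) on H^1_0(-3, -7/3) means a(u, u) ≥ α ||u||_{H^1}² for every u ∈ H^1_0.
The interval has length L = 2/3, and Poincaré/coercivity depend only on L. Here a(u, u) = ∫(u')² + (7)·∫u².
Here c = 7 ≥ 1, so a(u,u) = ∫(u')² + c∫u² ≥ ∫(u')² + ∫u² = ||u||_{H^1}², i.e. α = 1 works. No larger α is possible: a(u,u) ≥ α||u||_{H^1}² means (1−α)∫(u')² ≥ (α−c)∫u², and for the modes u_n = sin(nπ(x−x₀)/L) (x₀ the left endpoint) one has ∫u_n²/∫(u_n')² = (L/(nπ))² → 0, so a(u_n,u_n)/||u_n||_{H^1}² → 1. Hence the optimal constant is α = 1.
Therefore α = 1.


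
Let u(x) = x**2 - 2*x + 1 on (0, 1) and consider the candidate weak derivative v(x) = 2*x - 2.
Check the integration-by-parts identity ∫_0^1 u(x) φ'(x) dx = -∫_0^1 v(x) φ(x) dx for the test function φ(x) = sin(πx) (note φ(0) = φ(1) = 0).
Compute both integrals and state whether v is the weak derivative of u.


LHS = 2/π, RHS = 2/π. Yes, v = u' weakly.

u(x) = x**2 - 2*x + 1, classical derivative u'(x) = 2*x - 2.
φ(x) = sin(πx), so φ'(x) = π*cos(π*x).
Note φ(0) = φ(1) = 0, so the boundary term u·φ vanishes.
LHS = ∫_0^1 u(x) φ'(x) dx = ∫_0^1 (π*x^2*cos(π*x) - 2*π*x*cos(π*x) + π*cos(π*x)) dx. Term by term:
  ∫_0^1 π*cos(π*x) dx = 0;  ∫_0^1 π*x^2*cos(π*x) dx = -2/π;  ∫_0^1 -2*π*x*cos(π*x) dx = 4/π.
Sum: 0 − 2/π + 4/π = 2/π.
So LHS = 2/π.
∫_0^1 v(x) φ(x) dx = ∫_0^1 (2*x*sin(π*x) - 2*sin(π*x)) dx. Term by term:
  ∫_0^1 -2*sin(π*x) dx = -4/π;  ∫_0^1 2*x*sin(π*x) dx = 2/π.
Sum: -4/π + 2/π = -2/π.
So RHS = -∫_0^1 v(x) φ(x) dx = 2/π.
LHS = RHS, so the identity holds for this test φ.
Moreover u is smooth here and v(x) = u'(x) = 2*x - 2 pointwise, so the identity holds for every test function. Hence v is the weak derivative of u.


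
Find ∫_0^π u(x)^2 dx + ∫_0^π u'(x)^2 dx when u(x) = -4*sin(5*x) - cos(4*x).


||u||_{H^1(0,π)}^2 = 1360/9 + 433*π/2

u'(x) = 4*sin(4*x) - 20*cos(5*x).
Expand u² and (u')² and integrate term by term on (0, π), using: for integers n ≥ 1, ∫_0^π sin²(nx) dx = ∫_0^π cos²(nx) dx = π/2; for n ≠ n', ∫_0^π sin(nx)sin(n'x) dx = ∫_0^π cos(nx)cos(n'x) dx = 0; and by product-to-sum, ∫_0^π sin(nx)cos(n'x) dx = ½∫_0^π [sin((n+n')x) + sin((n−n')x)] dx, which is 0 when n+n' is even and 2n/(n²−n'²) when n+n' is odd (it need not vanish on (0, π)).
  u² squared terms: (-1)²·∫cos(4x)² dx = 1·π/2 = π/2;  (-4)²·∫sin(5x)² dx = 16·π/2 = 8*π.
  u² cross terms: 2·(-1)·(-4)·∫cos(4x)·sin(5x) dx = 8·(10/9) = 80/9.
  So ∫_0^π u² dx = π/2 + 8*π + 80/9 = 80/9 + 17*π/2.
  (u')² squared terms: (-20)²·∫cos(5x)² dx = 400·π/2 = 200*π;  (4)²·∫sin(4x)² dx = 16·π/2 = 8*π.
  (u')² cross terms: 2·(-20)·(4)·∫cos(5x)·sin(4x) dx = -160·(-8/9) = 1280/9.
  So ∫_0^π (u')² dx = 200*π + 8*π + 1280/9 = 1280/9 + 208*π.
||u||_{H^1}^2 = (80/9 + 17*π/2) + (1280/9 + 208*π) = 1360/9 + 433*π/2.


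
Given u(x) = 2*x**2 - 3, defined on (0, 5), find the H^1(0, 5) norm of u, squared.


||u||_{H^1}^2 = 8135/3

The H^1 norm (squared) on an interval (0, L) is
  ||u||_{H^1}^2 = ∫_0^L u(x)^2 dx + ∫_0^L u'(x)^2 dx.
Compute u'(x) = 4*x.
Then u(x)^2 = 4*x**4 - 12*x**2 + 9 and u'(x)^2 = 16*x**2.
Integrate each monomial from 0 to 5 using ∫_0^5 c·x^n dx = c·5^(n+1)/(n+1):
  ∫_0^5 u(x)^2 dx = ∫_0^5 (4*x^4 - 12*x^2 + 9) dx. Term by term:
    ∫_0^5 4*x^4 dx = 2500;  ∫_0^5 -12*x^2 dx = -500;  ∫_0^5 9 dx = 45.
  Sum: 2500 − 500 + 45 = 2045.
  ∫_0^5 u'(x)^2 dx = ∫_0^5 (16*x^2) dx. Term by term:
    ∫_0^5 16*x^2 dx = 2000/3.
Adding: ||u||_{H^1}^2 = 2045 + 2000/3 = 8135/3.


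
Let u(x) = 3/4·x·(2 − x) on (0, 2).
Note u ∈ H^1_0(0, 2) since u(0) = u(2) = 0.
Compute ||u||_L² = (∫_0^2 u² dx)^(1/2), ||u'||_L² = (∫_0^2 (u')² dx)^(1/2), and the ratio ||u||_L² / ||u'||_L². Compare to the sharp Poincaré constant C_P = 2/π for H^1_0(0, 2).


||u||_L² / ||u'||_L² = sqrt(10)/5 < C_P = 2/π.

u(x) = 3/4·x·(2 − x), so u'(x) = 3/2 - 3*x/2.
u(x) = 3/4·x·(2 − x) vanishes at x = 0 and x = 2, so u ∈ H^1_0(0, 2). Differentiate via the product rule and integrate the resulting polynomials term by term.
  ∫_0^2 u² dx = ∫_0^2 (9*x^4/16 - 9*x^3/4 + 9*x^2/4) dx. Term by term:
    ∫_0^2 9*x^4/16 dx = 18/5;  ∫_0^2 -9*x^3/4 dx = -9;  ∫_0^2 9*x^2/4 dx = 6.
  Sum: 18/5 − 9 + 6 = 3/5.
  ∫_0^2 (u')² dx = ∫_0^2 (9*x^2/4 - 9*x/2 + 9/4) dx. Term by term:
    ∫_0^2 9*x^2/4 dx = 6;  ∫_0^2 -9*x/2 dx = -9;  ∫_0^2 9/4 dx = 9/2.
  Sum: 6 − 9 + 9/2 = 3/2.
∫_0^2 u² dx = 3/5, so ||u||_L² = sqrt(15)/5.
∫_0^2 (u')² dx = 3/2, so ||u'||_L² = sqrt(6)/2.
Ratio ||u||_L² / ||u'||_L² = sqrt(10)/5.
Sharp Poincaré constant on H^1_0(0, 2) is C_P = L/π = 2/π, achieved by sin(π/2·x).
A polynomial bump cannot attain the sharp Poincaré constant (only the first sine eigenfunction does), so the ratio is strictly less than C_P, consistent with ||u||_L² ≤ C_P ||u'||_L².


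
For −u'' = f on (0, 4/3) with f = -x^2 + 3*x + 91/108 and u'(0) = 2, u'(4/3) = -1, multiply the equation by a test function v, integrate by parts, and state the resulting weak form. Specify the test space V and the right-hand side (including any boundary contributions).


V = H^1(0, 4/3) (v unrestricted at boundary; u is determined up to an additive constant); weak form: ∫_0^4/3 u'v' dx = ∫_0^4/3 (-x^2 + 3*x + 91/108) v dx − v(4/3) − 2·v(0) for all v ∈ V.

Multiply both sides by a test function v and integrate from 0 to 4/3:
  ∫_0^4/3 −u''(x) v(x) dx = ∫_0^4/3 f(x) v(x) dx.
Integrate the LHS by parts once:
  ∫_0^4/3 −u'' v dx = −[u'(x) v(x)]_0^4/3 + ∫_0^4/3 u'(x) v'(x) dx.
Thus ∫_0^4/3 u'(x) v'(x) dx = ∫_0^4/3 f(x) v(x) dx + [u'(x) v(x)]_0^4/3.
Choose V so that boundary terms are either known or forced to vanish.
u has inhomogeneous Neumann u'(0) = 2, u'(4/3) = -1. [u' v]_0^4/3 = (-1)·v(4/3) − (2)·v(0) = − v(4/3) − 2·v(0). Take V = H^1(0, 4/3); boundary term becomes part of RHS.
Weak formulation: find u (satisfying any essential BC) such that ∫_0^4/3 u'(x) v'(x) dx = ∫_0^4/3 f v dx − v(4/3) − 2·v(0) for all v ∈ V (Neumann data are natural BCs: they enter the RHS as boundary terms).
Substituting f(x) = -x^2 + 3*x + 91/108, the right-hand side is ∫_0^4/3 (-x^2 + 3*x + 91/108) v dx − v(4/3) − 2·v(0).
Compatibility check (pure Neumann): taking v ≡ 1 ∈ V gives 0 = ∫_0^4/3 f dx + (-1) − (2), i.e. ∫_0^4/3 f dx must equal u'(0) − u'(4/3) = 3. Indeed ∫_0^4/3 (-x^2 + 3*x + 91/108) dx = 3, so the data are compatible. The solution is then unique only up to an additive constant (fix it e.g. by requiring ∫_0^4/3 u dx = 0).


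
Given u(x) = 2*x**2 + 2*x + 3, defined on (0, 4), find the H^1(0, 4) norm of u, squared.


||u||_{H^1}^2 = 34348/15

The H^1 norm (squared) on an interval (0, L) is
  ||u||_{H^1}^2 = ∫_0^L u(x)^2 dx + ∫_0^L u'(x)^2 dx.
Compute u'(x) = 4*x + 2.
Then u(x)^2 = 4*x**4 + 8*x**3 + 16*x**2 + 12*x + 9 and u'(x)^2 = 16*x**2 + 16*x + 4.
Integrate each monomial from 0 to 4 using ∫_0^4 c·x^n dx = c·4^(n+1)/(n+1):
  ∫_0^4 u(x)^2 dx = ∫_0^4 (4*x^4 + 8*x^3 + 16*x^2 + 12*x + 9) dx. Term by term:
    ∫_0^4 4*x^4 dx = 4096/5;  ∫_0^4 8*x^3 dx = 512;  ∫_0^4 16*x^2 dx = 1024/3;
    ∫_0^4 12*x dx = 96;  ∫_0^4 9 dx = 36.
  Sum: 4096/5 + 512 + 1024/3 + 96 + 36 = 27068/15.
  ∫_0^4 u'(x)^2 dx = ∫_0^4 (16*x^2 + 16*x + 4) dx. Term by term:
    ∫_0^4 16*x^2 dx = 1024/3;  ∫_0^4 16*x dx = 128;  ∫_0^4 4 dx = 16.
  Sum: 1024/3 + 128 + 16 = 1456/3.
Adding: ||u||_{H^1}^2 = 27068/15 + 1456/3 = 34348/15.


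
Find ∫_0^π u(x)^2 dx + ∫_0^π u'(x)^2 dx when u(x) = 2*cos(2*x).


||u||_{H^1(0,π)}^2 = 10*π

u'(x) = -4*sin(2*x).
Expand u² and (u')² and integrate term by term on (0, π), using: for integers n ≥ 1, ∫_0^π sin²(nx) dx = ∫_0^π cos²(nx) dx = π/2; for n ≠ n', ∫_0^π sin(nx)sin(n'x) dx = ∫_0^π cos(nx)cos(n'x) dx = 0; and by product-to-sum, ∫_0^π sin(nx)cos(n'x) dx = ½∫_0^π [sin((n+n')x) + sin((n−n')x)] dx, which is 0 when n+n' is even and 2n/(n²−n'²) when n+n' is odd (it need not vanish on (0, π)).
  u² squared terms: (2)²·∫cos(2x)² dx = 4·π/2 = 2*π.
  So ∫_0^π u² dx = 2*π.
  (u')² squared terms: (-4)²·∫sin(2x)² dx = 16·π/2 = 8*π.
  So ∫_0^π (u')² dx = 8*π.
||u||_{H^1}^2 = (2*π) + (8*π) = 10*π.


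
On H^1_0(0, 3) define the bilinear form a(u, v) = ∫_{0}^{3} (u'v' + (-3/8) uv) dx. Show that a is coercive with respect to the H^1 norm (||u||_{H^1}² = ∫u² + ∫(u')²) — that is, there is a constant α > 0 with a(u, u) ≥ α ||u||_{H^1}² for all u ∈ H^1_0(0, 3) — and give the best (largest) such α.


α = (-27/8 + π^2)/(9 + π^2)

Coercivity of a(·,·) on H^1_0(0, 3) means a(u, u) ≥ α ||u||_{H^1}² for every u ∈ H^1_0.
The interval has length L = 3, and Poincaré/coercivity depend only on L. Here a(u, u) = ∫(u')² + (-3/8)·∫u².
Here c = -3/8 < 0 with |c| < (π/L)² = π^2/9, so coercivity still holds. The condition a(u,u) ≥ α||u||_{H^1}² reads (1−α)∫(u')² ≥ (α−c)∫u². Any admissible α is ≤ 1 (rapidly oscillating u have ∫u²/∫(u')² → 0), and α = 1 would force 0 ≥ (1−c)∫u², impossible since c < 1; so 1−α > 0. By the sharp Poincaré inequality on H^1_0 of an interval of length L, ∫(u')² ≥ (π/L)²∫u² with equality for the first sine mode sin(π(x−x₀)/L) (x₀ the left endpoint), so the inequality holds for all u iff (1−α)(π/L)² ≥ α − c, i.e. α ≤ ((π/L)² + c)/((π/L)² + 1) = (1 + c(L/π)²)/(1 + (L/π)²). (Direct route, valid since c ≤ 0: Poincaré gives c∫u² ≥ c(L/π)²∫(u')², so a(u,u) ≥ (1 + c(L/π)²)∫(u')², while ||u||_{H^1}² ≤ (1 + (L/π)²)∫(u')²; dividing yields the same α.) With (π/L)² = π^2/9 and c = -3/8, the largest admissible constant is α = ((π/L)² + c)/((π/L)² + 1).
Simplifying, α = (-27/8 + π^2)/(9 + π^2).


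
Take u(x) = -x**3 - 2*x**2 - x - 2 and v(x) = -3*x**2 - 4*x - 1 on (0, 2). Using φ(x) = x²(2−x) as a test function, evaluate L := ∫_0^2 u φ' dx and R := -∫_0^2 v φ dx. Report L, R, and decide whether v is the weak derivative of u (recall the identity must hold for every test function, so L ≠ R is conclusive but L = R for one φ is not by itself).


LHS = 212/15, RHS = 212/15. Yes, v = u' weakly.

u(x) = -x**3 - 2*x**2 - x - 2, classical derivative u'(x) = -3*x**2 - 4*x - 1.
φ(x) = x²(2−x), so φ'(x) = x*(4 - 3*x).
Note φ(0) = φ(2) = 0, so the boundary term u·φ vanishes.
LHS = ∫_0^2 u(x) φ'(x) dx = ∫_0^2 (3*x^5 + 2*x^4 - 5*x^3 + 2*x^2 - 8*x) dx. Term by term:
  ∫_0^2 3*x^5 dx = 32;  ∫_0^2 2*x^4 dx = 64/5;  ∫_0^2 -5*x^3 dx = -20;
  ∫_0^2 2*x^2 dx = 16/3;  ∫_0^2 -8*x dx = -16.
Sum: 32 + 64/5 − 20 + 16/3 − 16 = 212/15.
So LHS = 212/15.
∫_0^2 v(x) φ(x) dx = ∫_0^2 (3*x^5 - 2*x^4 - 7*x^3 - 2*x^2) dx. Term by term:
  ∫_0^2 3*x^5 dx = 32;  ∫_0^2 -2*x^4 dx = -64/5;  ∫_0^2 -7*x^3 dx = -28;
  ∫_0^2 -2*x^2 dx = -16/3.
Sum: 32 − 64/5 − 28 − 16/3 = -212/15.
So RHS = -∫_0^2 v(x) φ(x) dx = 212/15.
LHS = RHS, so the identity holds for this test φ.
Moreover u is smooth here and v(x) = u'(x) = -3*x**2 - 4*x - 1 pointwise, so the identity holds for every test function. Hence v is the weak derivative of u.


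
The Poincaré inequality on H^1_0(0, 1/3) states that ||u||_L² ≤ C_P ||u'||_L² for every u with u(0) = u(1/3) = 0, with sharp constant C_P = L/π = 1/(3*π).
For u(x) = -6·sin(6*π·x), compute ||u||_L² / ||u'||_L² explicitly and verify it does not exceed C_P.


||u||_L² / ||u'||_L² = 1/(6*π) < C_P = 1/(3*π).

u(x) = -6·sin(6*π·x), so u'(x) = -36*π*cos(6*π*x).
Writing u(x) = A·sin(kπx/L) with A = -6 and k = 2, use ∫_0^L sin²(kπx/L) dx = L/2 and ∫_0^L cos²(kπx/L) dx = L/2.
u² = 36·sin²(6*π·x) and (u')² = 1296*π^2·cos²(6*π·x), and each of sin², cos² integrates to L/2 = 1/6 over (0, 1/3).
∫_0^1/3 u² dx = 6, so ||u||_L² = sqrt(6).
∫_0^1/3 (u')² dx = 216*π^2, so ||u'||_L² = 6*sqrt(6)*π.
Ratio ||u||_L² / ||u'||_L² = 1/(6*π).
Sharp Poincaré constant on H^1_0(0, 1/3) is C_P = L/π = 1/(3*π), achieved by sin(3*π·x).
This is the k = 2 harmonic; the ratio L/(kπ) is strictly less than C_P = L/π, consistent with the sharp inequality ||u||_L² ≤ C_P ||u'||_L².


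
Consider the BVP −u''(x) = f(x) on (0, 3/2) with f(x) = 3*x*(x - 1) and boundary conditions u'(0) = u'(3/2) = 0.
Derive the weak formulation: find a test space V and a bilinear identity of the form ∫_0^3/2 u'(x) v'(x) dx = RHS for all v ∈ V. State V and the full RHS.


V = H^1(0, 3/2) (no boundary constraint on v; u is determined up to an additive constant); weak form: ∫_0^3/2 u'v' dx = ∫_0^3/2 (3*x*(x - 1)) v dx for all v ∈ V.

Multiply both sides by a test function v and integrate from 0 to 3/2:
  ∫_0^3/2 −u''(x) v(x) dx = ∫_0^3/2 f(x) v(x) dx.
Integrate the LHS by parts once:
  ∫_0^3/2 −u'' v dx = −[u'(x) v(x)]_0^3/2 + ∫_0^3/2 u'(x) v'(x) dx.
Thus ∫_0^3/2 u'(x) v'(x) dx = ∫_0^3/2 f(x) v(x) dx + [u'(x) v(x)]_0^3/2.
Choose V so that boundary terms are either known or forced to vanish.
u has homogeneous Neumann: u'(0) = u'(3/2) = 0. So [u' v]_0^3/2 = 0·v(3/2) − 0·v(0) = 0 for any v; take V = H^1(0, 3/2).
Weak formulation: find u (satisfying any essential BC) such that ∫_0^3/2 u'(x) v'(x) dx = ∫_0^3/2 f v dx for all v ∈ V (homogeneous Neumann, so boundary terms vanish).
Substituting f(x) = 3*x*(x - 1), the right-hand side is ∫_0^3/2 (3*x*(x - 1)) v dx.
Compatibility check (pure Neumann): taking v ≡ 1 ∈ V gives 0 = ∫_0^3/2 f dx + (0) − (0), i.e. ∫_0^3/2 f dx must equal u'(0) − u'(3/2) = 0. Indeed ∫_0^3/2 (3*x*(x - 1)) dx = 0, so the data are compatible. The solution is then unique only up to an additive constant (fix it e.g. by requiring ∫_0^3/2 u dx = 0).


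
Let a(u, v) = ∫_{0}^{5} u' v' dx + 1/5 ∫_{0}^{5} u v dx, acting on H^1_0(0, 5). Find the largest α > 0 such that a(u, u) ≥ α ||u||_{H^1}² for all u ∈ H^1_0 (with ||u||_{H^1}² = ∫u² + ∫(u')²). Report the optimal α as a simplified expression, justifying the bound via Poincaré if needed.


α = (5 + π^2)/(π^2 + 25)

Coercivity of a(·,·) on H^1_0(0, 5) means a(u, u) ≥ α ||u||_{H^1}² for every u ∈ H^1_0.
The interval has length L = 5, and Poincaré/coercivity depend only on L. Here a(u, u) = ∫(u')² + (1/5)·∫u².
Here 0 < c = 1/5 < 1. The condition a(u,u) ≥ α||u||_{H^1}² reads (1−α)∫(u')² ≥ (α−c)∫u². Any admissible α is ≤ 1 (rapidly oscillating u have ∫u²/∫(u')² → 0), and α = 1 would force 0 ≥ (1−c)∫u², impossible since c < 1; so 1−α > 0. By the sharp Poincaré inequality on H^1_0 of an interval of length L, ∫(u')² ≥ (π/L)²∫u² with equality for the first sine mode sin(π(x−x₀)/L) (x₀ the left endpoint), so the inequality holds for all u iff (1−α)(π/L)² ≥ α − c, i.e. α ≤ ((π/L)² + c)/((π/L)² + 1) = (1 + c(L/π)²)/(1 + (L/π)²). With (π/L)² = π^2/25 and c = 1/5, the largest admissible constant is α = ((π/L)² + c)/((π/L)² + 1).
Simplifying, α = (5 + π^2)/(π^2 + 25).


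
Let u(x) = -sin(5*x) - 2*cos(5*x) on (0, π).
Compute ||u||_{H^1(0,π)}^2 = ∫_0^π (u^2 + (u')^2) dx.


||u||_{H^1(0,π)}^2 = 65*π

u'(x) = 10*sin(5*x) - 5*cos(5*x).
Expand u² and (u')² and integrate term by term on (0, π), using: for integers n ≥ 1, ∫_0^π sin²(nx) dx = ∫_0^π cos²(nx) dx = π/2; for n ≠ n', ∫_0^π sin(nx)sin(n'x) dx = ∫_0^π cos(nx)cos(n'x) dx = 0; and by product-to-sum, ∫_0^π sin(nx)cos(n'x) dx = ½∫_0^π [sin((n+n')x) + sin((n−n')x)] dx, which is 0 when n+n' is even and 2n/(n²−n'²) when n+n' is odd (it need not vanish on (0, π)).
  u² squared terms: (-1)²·∫sin(5x)² dx = 1·π/2 = π/2;  (-2)²·∫cos(5x)² dx = 4·π/2 = 2*π.
  u² cross terms: 2·(-1)·(-2)·∫sin(5x)·cos(5x) dx = 4·(0) = 0.
  So ∫_0^π u² dx = π/2 + 2*π + 0 = 5*π/2.
  (u')² squared terms: (-5)²·∫cos(5x)² dx = 25·π/2 = 25*π/2;  (10)²·∫sin(5x)² dx = 100·π/2 = 50*π.
  (u')² cross terms: 2·(-5)·(10)·∫cos(5x)·sin(5x) dx = -100·(0) = 0.
  So ∫_0^π (u')² dx = 25*π/2 + 50*π + 0 = 125*π/2.
||u||_{H^1}^2 = (5*π/2) + (125*π/2) = 65*π.


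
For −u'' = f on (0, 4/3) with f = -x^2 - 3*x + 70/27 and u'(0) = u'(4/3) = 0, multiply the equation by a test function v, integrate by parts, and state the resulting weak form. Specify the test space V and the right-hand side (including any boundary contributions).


V = H^1(0, 4/3) (no boundary constraint on v; u is determined up to an additive constant); weak form: ∫_0^4/3 u'v' dx = ∫_0^4/3 (-x^2 - 3*x + 70/27) v dx for all v ∈ V.

Multiply both sides by a test function v and integrate from 0 to 4/3:
  ∫_0^4/3 −u''(x) v(x) dx = ∫_0^4/3 f(x) v(x) dx.
Integrate the LHS by parts once:
  ∫_0^4/3 −u'' v dx = −[u'(x) v(x)]_0^4/3 + ∫_0^4/3 u'(x) v'(x) dx.
Thus ∫_0^4/3 u'(x) v'(x) dx = ∫_0^4/3 f(x) v(x) dx + [u'(x) v(x)]_0^4/3.
Choose V so that boundary terms are either known or forced to vanish.
u has homogeneous Neumann: u'(0) = u'(4/3) = 0. So [u' v]_0^4/3 = 0·v(4/3) − 0·v(0) = 0 for any v; take V = H^1(0, 4/3).
Weak formulation: find u (satisfying any essential BC) such that ∫_0^4/3 u'(x) v'(x) dx = ∫_0^4/3 f v dx for all v ∈ V (homogeneous Neumann, so boundary terms vanish).
Substituting f(x) = -x^2 - 3*x + 70/27, the right-hand side is ∫_0^4/3 (-x^2 - 3*x + 70/27) v dx.
Compatibility check (pure Neumann): taking v ≡ 1 ∈ V gives 0 = ∫_0^4/3 f dx + (0) − (0), i.e. ∫_0^4/3 f dx must equal u'(0) − u'(4/3) = 0. Indeed ∫_0^4/3 (-x^2 - 3*x + 70/27) dx = 0, so the data are compatible. The solution is then unique only up to an additive constant (fix it e.g. by requiring ∫_0^4/3 u dx = 0).


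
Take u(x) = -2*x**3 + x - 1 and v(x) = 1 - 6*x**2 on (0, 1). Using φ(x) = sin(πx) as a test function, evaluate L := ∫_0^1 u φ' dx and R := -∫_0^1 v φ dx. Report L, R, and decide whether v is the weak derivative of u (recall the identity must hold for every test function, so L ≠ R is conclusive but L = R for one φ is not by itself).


LHS = -24/π^3 + 4/π, RHS = -24/π^3 + 4/π. Yes, v = u' weakly.

u(x) = -2*x**3 + x - 1, classical derivative u'(x) = 1 - 6*x**2.
φ(x) = sin(πx), so φ'(x) = π*cos(π*x).
Note φ(0) = φ(1) = 0, so the boundary term u·φ vanishes.
LHS = ∫_0^1 u(x) φ'(x) dx = ∫_0^1 (-2*π*x^3*cos(π*x) + π*x*cos(π*x) - π*cos(π*x)) dx. Term by term:
  ∫_0^1 -π*cos(π*x) dx = 0;  ∫_0^1 π*x*cos(π*x) dx = -2/π;  ∫_0^1 -2*π*x^3*cos(π*x) dx = -24/π^3 + 6/π.
Sum: 0 − 2/π + -24/π^3 + 6/π = -24/π^3 + 4/π.
So LHS = -24/π^3 + 4/π.
∫_0^1 v(x) φ(x) dx = ∫_0^1 (-6*x^2*sin(π*x) + sin(π*x)) dx. Term by term:
  ∫_0^1 -6*x^2*sin(π*x) dx = -6/π + 24/π^3;  ∫_0^1 sin(π*x) dx = 2/π.
Sum: -6/π + 24/π^3 + 2/π = -4/π + 24/π^3.
So RHS = -∫_0^1 v(x) φ(x) dx = -24/π^3 + 4/π.
LHS = RHS, so the identity holds for this test φ.
Moreover u is smooth here and v(x) = u'(x) = 1 - 6*x**2 pointwise, so the identity holds for every test function. Hence v is the weak derivative of u.


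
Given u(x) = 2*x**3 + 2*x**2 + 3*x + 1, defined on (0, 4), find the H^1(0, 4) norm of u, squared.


||u||_{H^1}^2 = 1093256/35

The H^1 norm (squared) on an interval (0, L) is
  ||u||_{H^1}^2 = ∫_0^L u(x)^2 dx + ∫_0^L u'(x)^2 dx.
Compute u'(x) = 6*x**2 + 4*x + 3.
Then u(x)^2 = 4*x**6 + 8*x**5 + 16*x**4 + 16*x**3 + 13*x**2 + 6*x + 1 and u'(x)^2 = 36*x**4 + 48*x**3 + 52*x**2 + 24*x + 9.
Integrate each monomial from 0 to 4 using ∫_0^4 c·x^n dx = c·4^(n+1)/(n+1):
  ∫_0^4 u(x)^2 dx = ∫_0^4 (4*x^6 + 8*x^5 + 16*x^4 + 16*x^3 + 13*x^2 + 6*x + 1) dx. Term by term:
    ∫_0^4 4*x^6 dx = 65536/7;  ∫_0^4 8*x^5 dx = 16384/3;  ∫_0^4 16*x^4 dx = 16384/5;
    ∫_0^4 16*x^3 dx = 1024;  ∫_0^4 13*x^2 dx = 832/3;  ∫_0^4 6*x dx = 48;
    ∫_0^4 1 dx = 4.
  Sum: 65536/7 + 16384/3 + 16384/5 + 1024 + 832/3 + 48 + 4 = 2042644/105.
  ∫_0^4 u'(x)^2 dx = ∫_0^4 (36*x^4 + 48*x^3 + 52*x^2 + 24*x + 9) dx. Term by term:
    ∫_0^4 36*x^4 dx = 36864/5;  ∫_0^4 48*x^3 dx = 3072;  ∫_0^4 52*x^2 dx = 3328/3;
    ∫_0^4 24*x dx = 192;  ∫_0^4 9 dx = 36.
  Sum: 36864/5 + 3072 + 3328/3 + 192 + 36 = 176732/15.
Adding: ||u||_{H^1}^2 = 2042644/105 + 176732/15 = 1093256/35.


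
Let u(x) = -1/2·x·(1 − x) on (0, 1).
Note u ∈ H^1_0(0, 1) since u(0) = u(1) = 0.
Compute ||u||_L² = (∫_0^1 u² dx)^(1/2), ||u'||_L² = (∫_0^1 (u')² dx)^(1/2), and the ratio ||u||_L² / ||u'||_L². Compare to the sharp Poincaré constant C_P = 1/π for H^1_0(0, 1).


||u||_L² / ||u'||_L² = sqrt(10)/10 < C_P = 1/π.

u(x) = -1/2·x·(1 − x), so u'(x) = x - 1/2.
u(x) = -1/2·x·(1 − x) vanishes at x = 0 and x = 1, so u ∈ H^1_0(0, 1). Differentiate via the product rule and integrate the resulting polynomials term by term.
  ∫_0^1 u² dx = ∫_0^1 (x^4/4 - x^3/2 + x^2/4) dx. Term by term:
    ∫_0^1 x^4/4 dx = 1/20;  ∫_0^1 -x^3/2 dx = -1/8;  ∫_0^1 x^2/4 dx = 1/12.
  Sum: 1/20 − 1/8 + 1/12 = 1/120.
  ∫_0^1 (u')² dx = ∫_0^1 (x^2 - x + 1/4) dx. Term by term:
    ∫_0^1 x^2 dx = 1/3;  ∫_0^1 -x dx = -1/2;  ∫_0^1 1/4 dx = 1/4.
  Sum: 1/3 − 1/2 + 1/4 = 1/12.
∫_0^1 u² dx = 1/120, so ||u||_L² = sqrt(30)/60.
∫_0^1 (u')² dx = 1/12, so ||u'||_L² = sqrt(3)/6.
Ratio ||u||_L² / ||u'||_L² = sqrt(10)/10.
Sharp Poincaré constant on H^1_0(0, 1) is C_P = L/π = 1/π, achieved by sin(π·x).
A polynomial bump cannot attain the sharp Poincaré constant (only the first sine eigenfunction does), so the ratio is strictly less than C_P, consistent with ||u||_L² ≤ C_P ||u'||_L².


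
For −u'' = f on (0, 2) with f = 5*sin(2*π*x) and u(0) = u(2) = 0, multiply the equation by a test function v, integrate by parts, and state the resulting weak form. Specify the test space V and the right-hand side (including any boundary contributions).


V = H^1_0(0, 2) (so v(0) = v(2) = 0); weak form: ∫_0^2 u'v' dx = ∫_0^2 (5*sin(2*π*x)) v dx for all v ∈ V.

Multiply both sides by a test function v and integrate from 0 to 2:
  ∫_0^2 −u''(x) v(x) dx = ∫_0^2 f(x) v(x) dx.
Integrate the LHS by parts once:
  ∫_0^2 −u'' v dx = −[u'(x) v(x)]_0^2 + ∫_0^2 u'(x) v'(x) dx.
Thus ∫_0^2 u'(x) v'(x) dx = ∫_0^2 f(x) v(x) dx + [u'(x) v(x)]_0^2.
Choose V so that boundary terms are either known or forced to vanish.
u is Dirichlet: u(0) = u(2) = 0. Let V = H^1_0(0, 2); then v(0) = v(2) = 0, and [u' v]_0^2 = 0.
Weak formulation: find u (satisfying any essential BC) such that ∫_0^2 u'(x) v'(x) dx = ∫_0^2 f v dx for all v ∈ V.
Substituting f(x) = 5*sin(2*π*x), the right-hand side is ∫_0^2 (5*sin(2*π*x)) v dx.


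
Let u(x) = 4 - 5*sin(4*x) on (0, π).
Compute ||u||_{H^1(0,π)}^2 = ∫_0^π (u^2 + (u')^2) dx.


||u||_{H^1(0,π)}^2 = 457*π/2

u'(x) = -20*cos(4*x).
Expand u² and (u')² and integrate term by term on (0, π), using: for integers n ≥ 1, ∫_0^π sin²(nx) dx = ∫_0^π cos²(nx) dx = π/2; for n ≠ n', ∫_0^π sin(nx)sin(n'x) dx = ∫_0^π cos(nx)cos(n'x) dx = 0; and by product-to-sum, ∫_0^π sin(nx)cos(n'x) dx = ½∫_0^π [sin((n+n')x) + sin((n−n')x)] dx, which is 0 when n+n' is even and 2n/(n²−n'²) when n+n' is odd (it need not vanish on (0, π)). For the constant mode: ∫_0^π 1 dx = π, ∫_0^π cos(nx) dx = 0, ∫_0^π sin(nx) dx = (1−(−1)^n)/n.
  u² squared terms: (4)²·∫1 dx = 16·π = 16*π;  (-5)²·∫sin(4x)² dx = 25·π/2 = 25*π/2.
  u² cross terms: 2·(4)·(-5)·∫1·sin(4x) dx = -40·(0) = 0.
  So ∫_0^π u² dx = 16*π + 25*π/2 + 0 = 57*π/2.
  (u')² squared terms: (-20)²·∫cos(4x)² dx = 400·π/2 = 200*π.
  So ∫_0^π (u')² dx = 200*π.
||u||_{H^1}^2 = (57*π/2) + (200*π) = 457*π/2.


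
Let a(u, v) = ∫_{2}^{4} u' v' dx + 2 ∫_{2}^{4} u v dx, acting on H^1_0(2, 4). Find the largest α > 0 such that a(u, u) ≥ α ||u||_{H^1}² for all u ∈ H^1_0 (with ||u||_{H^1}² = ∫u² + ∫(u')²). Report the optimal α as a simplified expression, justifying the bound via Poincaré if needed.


α = 1

Coercivity of a(·,·) on H^1_0(2, 4) means a(u, u) ≥ α ||u||_{H^1}² for every u ∈ H^1_0.
The interval has length L = 2, and Poincaré/coercivity depend only on L. Here a(u, u) = ∫(u')² + (2)·∫u².
Here c = 2 ≥ 1, so a(u,u) = ∫(u')² + c∫u² ≥ ∫(u')² + ∫u² = ||u||_{H^1}², i.e. α = 1 works. No larger α is possible: a(u,u) ≥ α||u||_{H^1}² means (1−α)∫(u')² ≥ (α−c)∫u², and for the modes u_n = sin(nπ(x−x₀)/L) (x₀ the left endpoint) one has ∫u_n²/∫(u_n')² = (L/(nπ))² → 0, so a(u_n,u_n)/||u_n||_{H^1}² → 1. Hence the optimal constant is α = 1.
Therefore α = 1.


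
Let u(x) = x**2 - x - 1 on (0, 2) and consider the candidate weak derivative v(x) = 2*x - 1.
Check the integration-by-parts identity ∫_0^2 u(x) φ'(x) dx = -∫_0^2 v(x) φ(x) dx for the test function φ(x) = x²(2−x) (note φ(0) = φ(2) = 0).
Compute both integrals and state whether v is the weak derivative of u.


LHS = -28/15, RHS = -28/15. Yes, v = u' weakly.

u(x) = x**2 - x - 1, classical derivative u'(x) = 2*x - 1.
φ(x) = x²(2−x), so φ'(x) = x*(4 - 3*x).
Note φ(0) = φ(2) = 0, so the boundary term u·φ vanishes.
LHS = ∫_0^2 u(x) φ'(x) dx = ∫_0^2 (-3*x^4 + 7*x^3 - x^2 - 4*x) dx. Term by term:
  ∫_0^2 -3*x^4 dx = -96/5;  ∫_0^2 7*x^3 dx = 28;  ∫_0^2 -x^2 dx = -8/3;
  ∫_0^2 -4*x dx = -8.
Sum: -96/5 + 28 − 8/3 − 8 = -28/15.
So LHS = -28/15.
∫_0^2 v(x) φ(x) dx = ∫_0^2 (-2*x^4 + 5*x^3 - 2*x^2) dx. Term by term:
  ∫_0^2 -2*x^4 dx = -64/5;  ∫_0^2 5*x^3 dx = 20;  ∫_0^2 -2*x^2 dx = -16/3.
Sum: -64/5 + 20 − 16/3 = 28/15.
So RHS = -∫_0^2 v(x) φ(x) dx = -28/15.
LHS = RHS, so the identity holds for this test φ.
Moreover u is smooth here and v(x) = u'(x) = 2*x - 1 pointwise, so the identity holds for every test function. Hence v is the weak derivative of u.


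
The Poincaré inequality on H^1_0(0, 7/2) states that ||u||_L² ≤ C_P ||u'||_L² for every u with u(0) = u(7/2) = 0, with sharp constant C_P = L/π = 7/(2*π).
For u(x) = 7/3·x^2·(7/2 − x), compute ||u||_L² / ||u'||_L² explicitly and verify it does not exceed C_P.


||u||_L² / ||u'||_L² = sqrt(14)/4 < C_P = 7/(2*π).

u(x) = 7/3·x^2·(7/2 − x), so u'(x) = 7*x*(7 - 3*x)/3.
u(x) = 7/3·x^2·(7/2 − x) vanishes at x = 0 and x = 7/2, so u ∈ H^1_0(0, 7/2). Differentiate via the product rule and integrate the resulting polynomials term by term.
  ∫_0^7/2 u² dx = ∫_0^7/2 (49*x^6/9 - 343*x^5/9 + 2401*x^4/36) dx. Term by term:
    ∫_0^7/2 49*x^6/9 dx = 5764801/1152;  ∫_0^7/2 -343*x^5/9 dx = -40353607/3456;  ∫_0^7/2 2401*x^4/36 dx = 40353607/5760.
  Sum: 5764801/1152 − 40353607/3456 + 40353607/5760 = 5764801/17280.
  ∫_0^7/2 (u')² dx = ∫_0^7/2 (49*x^4 - 686*x^3/3 + 2401*x^2/9) dx. Term by term:
    ∫_0^7/2 49*x^4 dx = 823543/160;  ∫_0^7/2 -686*x^3/3 dx = -823543/96;  ∫_0^7/2 2401*x^2/9 dx = 823543/216.
  Sum: 823543/160 − 823543/96 + 823543/216 = 823543/2160.
∫_0^7/2 u² dx = 5764801/17280, so ||u||_L² = 2401*sqrt(30)/720.
∫_0^7/2 (u')² dx = 823543/2160, so ||u'||_L² = 343*sqrt(105)/180.
Ratio ||u||_L² / ||u'||_L² = sqrt(14)/4.
Sharp Poincaré constant on H^1_0(0, 7/2) is C_P = L/π = 7/(2*π), achieved by sin(2*π/7·x).
A polynomial bump cannot attain the sharp Poincaré constant (only the first sine eigenfunction does), so the ratio is strictly less than C_P, consistent with ||u||_L² ≤ C_P ||u'||_L².


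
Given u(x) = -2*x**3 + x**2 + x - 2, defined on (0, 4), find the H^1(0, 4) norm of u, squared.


||u||_{H^1}^2 = 1289332/105

The H^1 norm (squared) on an interval (0, L) is
  ||u||_{H^1}^2 = ∫_0^L u(x)^2 dx + ∫_0^L u'(x)^2 dx.
Compute u'(x) = -6*x**2 + 2*x + 1.
Then u(x)^2 = 4*x**6 - 4*x**5 - 3*x**4 + 10*x**3 - 3*x**2 - 4*x + 4 and u'(x)^2 = 36*x**4 - 24*x**3 - 8*x**2 + 4*x + 1.
Integrate each monomial from 0 to 4 using ∫_0^4 c·x^n dx = c·4^(n+1)/(n+1):
  ∫_0^4 u(x)^2 dx = ∫_0^4 (4*x^6 - 4*x^5 - 3*x^4 + 10*x^3 - 3*x^2 - 4*x + 4) dx. Term by term:
    ∫_0^4 4*x^6 dx = 65536/7;  ∫_0^4 -4*x^5 dx = -8192/3;  ∫_0^4 -3*x^4 dx = -3072/5;
    ∫_0^4 10*x^3 dx = 640;  ∫_0^4 -3*x^2 dx = -64;  ∫_0^4 -4*x dx = -32;
    ∫_0^4 4 dx = 16.
  Sum: 65536/7 − 8192/3 − 3072/5 + 640 − 64 − 32 + 16 = 690608/105.
  ∫_0^4 u'(x)^2 dx = ∫_0^4 (36*x^4 - 24*x^3 - 8*x^2 + 4*x + 1) dx. Term by term:
    ∫_0^4 36*x^4 dx = 36864/5;  ∫_0^4 -24*x^3 dx = -1536;  ∫_0^4 -8*x^2 dx = -512/3;
    ∫_0^4 4*x dx = 32;  ∫_0^4 1 dx = 4.
  Sum: 36864/5 − 1536 − 512/3 + 32 + 4 = 85532/15.
Adding: ||u||_{H^1}^2 = 690608/105 + 85532/15 = 1289332/105.


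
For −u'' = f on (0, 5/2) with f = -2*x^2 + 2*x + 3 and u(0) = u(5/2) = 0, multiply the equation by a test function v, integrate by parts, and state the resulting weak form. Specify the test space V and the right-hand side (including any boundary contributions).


V = H^1_0(0, 5/2) (so v(0) = v(5/2) = 0); weak form: ∫_0^5/2 u'v' dx = ∫_0^5/2 (-2*x^2 + 2*x + 3) v dx for all v ∈ V.

Multiply both sides by a test function v and integrate from 0 to 5/2:
  ∫_0^5/2 −u''(x) v(x) dx = ∫_0^5/2 f(x) v(x) dx.
Integrate the LHS by parts once:
  ∫_0^5/2 −u'' v dx = −[u'(x) v(x)]_0^5/2 + ∫_0^5/2 u'(x) v'(x) dx.
Thus ∫_0^5/2 u'(x) v'(x) dx = ∫_0^5/2 f(x) v(x) dx + [u'(x) v(x)]_0^5/2.
Choose V so that boundary terms are either known or forced to vanish.
u is Dirichlet: u(0) = u(5/2) = 0. Let V = H^1_0(0, 5/2); then v(0) = v(5/2) = 0, and [u' v]_0^5/2 = 0.
Weak formulation: find u (satisfying any essential BC) such that ∫_0^5/2 u'(x) v'(x) dx = ∫_0^5/2 f v dx for all v ∈ V.
Substituting f(x) = -2*x^2 + 2*x + 3, the right-hand side is ∫_0^5/2 (-2*x^2 + 2*x + 3) v dx.


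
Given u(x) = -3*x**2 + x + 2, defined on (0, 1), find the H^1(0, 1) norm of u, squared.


||u||_{H^1}^2 = 289/30

The H^1 norm (squared) on an interval (0, L) is
  ||u||_{H^1}^2 = ∫_0^L u(x)^2 dx + ∫_0^L u'(x)^2 dx.
Compute u'(x) = 1 - 6*x.
Then u(x)^2 = 9*x**4 - 6*x**3 - 11*x**2 + 4*x + 4 and u'(x)^2 = 36*x**2 - 12*x + 1.
Integrate each monomial from 0 to 1 using ∫_0^1 c·x^n dx = c·1^(n+1)/(n+1):
  ∫_0^1 u(x)^2 dx = ∫_0^1 (9*x^4 - 6*x^3 - 11*x^2 + 4*x + 4) dx. Term by term:
    ∫_0^1 9*x^4 dx = 9/5;  ∫_0^1 -6*x^3 dx = -3/2;  ∫_0^1 -11*x^2 dx = -11/3;
    ∫_0^1 4*x dx = 2;  ∫_0^1 4 dx = 4.
  Sum: 9/5 − 3/2 − 11/3 + 2 + 4 = 79/30.
  ∫_0^1 u'(x)^2 dx = ∫_0^1 (36*x^2 - 12*x + 1) dx. Term by term:
    ∫_0^1 36*x^2 dx = 12;  ∫_0^1 -12*x dx = -6;  ∫_0^1 1 dx = 1.
  Sum: 12 − 6 + 1 = 7.
Adding: ||u||_{H^1}^2 = 79/30 + 7 = 289/30.


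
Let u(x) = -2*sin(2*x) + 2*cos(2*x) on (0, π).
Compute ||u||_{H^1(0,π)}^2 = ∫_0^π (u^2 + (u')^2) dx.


||u||_{H^1(0,π)}^2 = 20*π

u'(x) = -4*sin(2*x) - 4*cos(2*x).
Expand u² and (u')² and integrate term by term on (0, π), using: for integers n ≥ 1, ∫_0^π sin²(nx) dx = ∫_0^π cos²(nx) dx = π/2; for n ≠ n', ∫_0^π sin(nx)sin(n'x) dx = ∫_0^π cos(nx)cos(n'x) dx = 0; and by product-to-sum, ∫_0^π sin(nx)cos(n'x) dx = ½∫_0^π [sin((n+n')x) + sin((n−n')x)] dx, which is 0 when n+n' is even and 2n/(n²−n'²) when n+n' is odd (it need not vanish on (0, π)).
  u² squared terms: (-2)²·∫sin(2x)² dx = 4·π/2 = 2*π;  (2)²·∫cos(2x)² dx = 4·π/2 = 2*π.
  u² cross terms: 2·(-2)·(2)·∫sin(2x)·cos(2x) dx = -8·(0) = 0.
  So ∫_0^π u² dx = 2*π + 2*π + 0 = 4*π.
  (u')² squared terms: (-4)²·∫cos(2x)² dx = 16·π/2 = 8*π;  (-4)²·∫sin(2x)² dx = 16·π/2 = 8*π.
  (u')² cross terms: 2·(-4)·(-4)·∫cos(2x)·sin(2x) dx = 32·(0) = 0.
  So ∫_0^π (u')² dx = 8*π + 8*π + 0 = 16*π.
||u||_{H^1}^2 = (4*π) + (16*π) = 20*π.


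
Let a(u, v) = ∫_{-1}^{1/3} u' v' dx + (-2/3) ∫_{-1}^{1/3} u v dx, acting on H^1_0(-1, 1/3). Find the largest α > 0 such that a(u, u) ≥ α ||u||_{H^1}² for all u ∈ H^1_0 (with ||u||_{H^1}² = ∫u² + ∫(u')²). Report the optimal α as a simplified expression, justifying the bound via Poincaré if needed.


α = (-32 + 27*π^2)/(3*(16 + 9*π^2))

Coercivity of a(·,·) on H^1_0(-1, 1/3) means a(u, u) ≥ α ||u||_{H^1}² for every u ∈ H^1_0.
The interval has length L = 4/3, and Poincaré/coercivity depend only on L. Here a(u, u) = ∫(u')² + (-2/3)·∫u².
Here c = -2/3 < 0 with |c| < (π/L)² = 9*π^2/16, so coercivity still holds. The condition a(u,u) ≥ α||u||_{H^1}² reads (1−α)∫(u')² ≥ (α−c)∫u². Any admissible α is ≤ 1 (rapidly oscillating u have ∫u²/∫(u')² → 0), and α = 1 would force 0 ≥ (1−c)∫u², impossible since c < 1; so 1−α > 0. By the sharp Poincaré inequality on H^1_0 of an interval of length L, ∫(u')² ≥ (π/L)²∫u² with equality for the first sine mode sin(π(x−x₀)/L) (x₀ the left endpoint), so the inequality holds for all u iff (1−α)(π/L)² ≥ α − c, i.e. α ≤ ((π/L)² + c)/((π/L)² + 1) = (1 + c(L/π)²)/(1 + (L/π)²). (Direct route, valid since c ≤ 0: Poincaré gives c∫u² ≥ c(L/π)²∫(u')², so a(u,u) ≥ (1 + c(L/π)²)∫(u')², while ||u||_{H^1}² ≤ (1 + (L/π)²)∫(u')²; dividing yields the same α.) With (π/L)² = 9*π^2/16 and c = -2/3, the largest admissible constant is α = ((π/L)² + c)/((π/L)² + 1).
Simplifying, α = (-32 + 27*π^2)/(3*(16 + 9*π^2)).


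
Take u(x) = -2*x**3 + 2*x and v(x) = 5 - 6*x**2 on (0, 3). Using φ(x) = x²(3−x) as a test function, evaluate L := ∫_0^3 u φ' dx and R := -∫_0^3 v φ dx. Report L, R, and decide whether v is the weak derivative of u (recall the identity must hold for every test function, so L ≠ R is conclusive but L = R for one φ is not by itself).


LHS = 1323/10, RHS = 2241/20. No, v is not the weak derivative of u.

u(x) = -2*x**3 + 2*x, classical derivative u'(x) = 2 - 6*x**2.
φ(x) = x²(3−x), so φ'(x) = 3*x*(2 - x).
Note φ(0) = φ(3) = 0, so the boundary term u·φ vanishes.
LHS = ∫_0^3 u(x) φ'(x) dx = ∫_0^3 (6*x^5 - 12*x^4 - 6*x^3 + 12*x^2) dx. Term by term:
  ∫_0^3 6*x^5 dx = 729;  ∫_0^3 -12*x^4 dx = -2916/5;  ∫_0^3 -6*x^3 dx = -243/2;
  ∫_0^3 12*x^2 dx = 108.
Sum: 729 − 2916/5 − 243/2 + 108 = 1323/10.
So LHS = 1323/10.
∫_0^3 v(x) φ(x) dx = ∫_0^3 (6*x^5 - 18*x^4 - 5*x^3 + 15*x^2) dx. Term by term:
  ∫_0^3 6*x^5 dx = 729;  ∫_0^3 -18*x^4 dx = -4374/5;  ∫_0^3 -5*x^3 dx = -405/4;
  ∫_0^3 15*x^2 dx = 135.
Sum: 729 − 4374/5 − 405/4 + 135 = -2241/20.
So RHS = -∫_0^3 v(x) φ(x) dx = 2241/20.
LHS − RHS = 81/4 ≠ 0, so the identity fails.
(For a valid weak derivative the identity must hold for EVERY test function, in particular this one. The failure shows v is NOT the weak derivative of u.)
Correct weak derivative would be u'(x) = 2 - 6*x**2.


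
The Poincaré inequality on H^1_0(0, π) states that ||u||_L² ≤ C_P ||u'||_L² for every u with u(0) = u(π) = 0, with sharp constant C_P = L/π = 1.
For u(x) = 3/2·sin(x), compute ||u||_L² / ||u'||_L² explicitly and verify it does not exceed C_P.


||u||_L² / ||u'||_L² = 1 = C_P.

u(x) = 3/2·sin(x), so u'(x) = 3*cos(x)/2.
Writing u(x) = A·sin(kπx/L) with A = 3/2 and k = 1, use ∫_0^L sin²(kπx/L) dx = L/2 and ∫_0^L cos²(kπx/L) dx = L/2.
u² = 9/4·sin²(x) and (u')² = 9/4·cos²(x), and each of sin², cos² integrates to L/2 = π/2 over (0, π).
∫_0^π u² dx = 9*π/8, so ||u||_L² = 3*sqrt(2)*sqrt(π)/4.
∫_0^π (u')² dx = 9*π/8, so ||u'||_L² = 3*sqrt(2)*sqrt(π)/4.
Ratio ||u||_L² / ||u'||_L² = 1.
Sharp Poincaré constant on H^1_0(0, π) is C_P = L/π = 1, achieved by sin(x).
This is the k = 1 eigenfunction (up to amplitude), so the ratio equals the sharp Poincaré constant exactly.


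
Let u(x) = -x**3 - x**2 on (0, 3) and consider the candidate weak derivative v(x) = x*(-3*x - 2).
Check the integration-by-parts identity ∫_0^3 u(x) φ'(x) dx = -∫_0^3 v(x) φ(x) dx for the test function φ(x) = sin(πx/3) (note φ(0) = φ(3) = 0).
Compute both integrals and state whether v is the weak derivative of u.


LHS = -324/π^3 + 99/π, RHS = -324/π^3 + 99/π. Yes, v = u' weakly.

u(x) = -x**3 - x**2, classical derivative u'(x) = -3*x**2 - 2*x.
φ(x) = sin(πx/3), so φ'(x) = π*cos(π*x/3)/3.
Note φ(0) = φ(3) = 0, so the boundary term u·φ vanishes.
LHS = ∫_0^3 u(x) φ'(x) dx = ∫_0^3 (-π*x^3*cos(π*x/3)/3 - π*x^2*cos(π*x/3)/3) dx. Term by term:
  ∫_0^3 -π*x^2*cos(π*x/3)/3 dx = 18/π;  ∫_0^3 -π*x^3*cos(π*x/3)/3 dx = -324/π^3 + 81/π.
Sum: 18/π + -324/π^3 + 81/π = -324/π^3 + 99/π.
So LHS = -324/π^3 + 99/π.
∫_0^3 v(x) φ(x) dx = ∫_0^3 (-3*x^2*sin(π*x/3) - 2*x*sin(π*x/3)) dx. Term by term:
  ∫_0^3 -3*x^2*sin(π*x/3) dx = -81/π + 324/π^3;  ∫_0^3 -2*x*sin(π*x/3) dx = -18/π.
Sum: -81/π + 324/π^3 − 18/π = -99/π + 324/π^3.
So RHS = -∫_0^3 v(x) φ(x) dx = -324/π^3 + 99/π.
LHS = RHS, so the identity holds for this test φ.
Moreover u is smooth here and v(x) = u'(x) = -3*x**2 - 2*x pointwise, so the identity holds for every test function. Hence v is the weak derivative of u.


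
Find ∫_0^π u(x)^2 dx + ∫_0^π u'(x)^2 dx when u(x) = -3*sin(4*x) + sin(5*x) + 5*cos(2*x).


||u||_{H^1(0,π)}^2 = 500/21 + 152*π

u'(x) = -10*sin(2*x) - 12*cos(4*x) + 5*cos(5*x).
Expand u² and (u')² and integrate term by term on (0, π), using: for integers n ≥ 1, ∫_0^π sin²(nx) dx = ∫_0^π cos²(nx) dx = π/2; for n ≠ n', ∫_0^π sin(nx)sin(n'x) dx = ∫_0^π cos(nx)cos(n'x) dx = 0; and by product-to-sum, ∫_0^π sin(nx)cos(n'x) dx = ½∫_0^π [sin((n+n')x) + sin((n−n')x)] dx, which is 0 when n+n' is even and 2n/(n²−n'²) when n+n' is odd (it need not vanish on (0, π)).
  u² squared terms: (-3)²·∫sin(4x)² dx = 9·π/2 = 9*π/2;  (5)²·∫cos(2x)² dx = 25·π/2 = 25*π/2;  (1)²·∫sin(5x)² dx = 1·π/2 = π/2.
  u² cross terms: 2·(-3)·(5)·∫sin(4x)·cos(2x) dx = -30·(0) = 0;  2·(-3)·(1)·∫sin(4x)·sin(5x) dx = -6·(0) = 0;  2·(5)·(1)·∫cos(2x)·sin(5x) dx = 10·(10/21) = 100/21.
  So ∫_0^π u² dx = 9*π/2 + 25*π/2 + π/2 + 0 + 0 + 100/21 = 100/21 + 35*π/2.
  (u')² squared terms: (-12)²·∫cos(4x)² dx = 144·π/2 = 72*π;  (-10)²·∫sin(2x)² dx = 100·π/2 = 50*π;  (5)²·∫cos(5x)² dx = 25·π/2 = 25*π/2.
  (u')² cross terms: 2·(-12)·(-10)·∫cos(4x)·sin(2x) dx = 240·(0) = 0;  2·(-12)·(5)·∫cos(4x)·cos(5x) dx = -120·(0) = 0;  2·(-10)·(5)·∫sin(2x)·cos(5x) dx = -100·(-4/21) = 400/21.
  So ∫_0^π (u')² dx = 72*π + 50*π + 25*π/2 + 0 + 0 + 400/21 = 400/21 + 269*π/2.
||u||_{H^1}^2 = (100/21 + 35*π/2) + (400/21 + 269*π/2) = 500/21 + 152*π.
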